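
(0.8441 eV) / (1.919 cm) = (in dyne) 7.047e-13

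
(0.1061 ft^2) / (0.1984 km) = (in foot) 0.000163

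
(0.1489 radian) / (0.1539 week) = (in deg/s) 9.166e-05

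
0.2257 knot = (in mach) 0.000341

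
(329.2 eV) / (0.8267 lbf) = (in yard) 1.569e-17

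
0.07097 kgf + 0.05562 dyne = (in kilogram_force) 0.07097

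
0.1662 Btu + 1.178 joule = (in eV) 1.102e+21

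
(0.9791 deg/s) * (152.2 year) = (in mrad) 8.202e+10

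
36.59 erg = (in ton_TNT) 8.745e-16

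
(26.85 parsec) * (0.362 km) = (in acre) 7.411e+16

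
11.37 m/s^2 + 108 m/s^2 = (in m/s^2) 119.4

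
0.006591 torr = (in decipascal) 8.787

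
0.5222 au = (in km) 7.812e+07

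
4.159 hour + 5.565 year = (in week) 290.2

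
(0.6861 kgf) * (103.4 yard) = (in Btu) 0.603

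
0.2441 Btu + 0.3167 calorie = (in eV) 1.616e+21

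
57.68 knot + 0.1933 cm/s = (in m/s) 29.68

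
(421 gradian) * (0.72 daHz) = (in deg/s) 2728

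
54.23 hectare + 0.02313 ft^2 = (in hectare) 54.23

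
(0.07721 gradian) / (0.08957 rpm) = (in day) 1.497e-06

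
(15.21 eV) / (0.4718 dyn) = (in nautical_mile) 2.789e-16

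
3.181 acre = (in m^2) 1.287e+04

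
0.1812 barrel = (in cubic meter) 0.02881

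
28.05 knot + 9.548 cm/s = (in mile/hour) 32.49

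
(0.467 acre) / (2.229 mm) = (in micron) 8.479e+11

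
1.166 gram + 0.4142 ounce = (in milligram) 1.291e+04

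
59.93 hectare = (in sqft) 6.451e+06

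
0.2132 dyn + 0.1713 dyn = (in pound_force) 8.644e-07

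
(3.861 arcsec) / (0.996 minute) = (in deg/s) 1.795e-05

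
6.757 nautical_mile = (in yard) 1.369e+04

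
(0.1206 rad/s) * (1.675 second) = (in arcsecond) 4.167e+04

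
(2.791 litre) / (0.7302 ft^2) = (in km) 4.114e-05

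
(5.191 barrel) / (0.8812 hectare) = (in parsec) 3.035e-21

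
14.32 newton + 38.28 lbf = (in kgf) 18.82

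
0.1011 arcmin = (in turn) 4.681e-06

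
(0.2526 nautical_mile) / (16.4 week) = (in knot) 9.168e-05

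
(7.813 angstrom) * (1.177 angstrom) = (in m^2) 9.196e-20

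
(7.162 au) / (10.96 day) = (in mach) 3323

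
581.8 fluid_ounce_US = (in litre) 17.21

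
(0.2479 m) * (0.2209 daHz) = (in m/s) 0.5476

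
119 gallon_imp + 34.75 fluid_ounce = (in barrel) 3.409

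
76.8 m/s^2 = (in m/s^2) 76.8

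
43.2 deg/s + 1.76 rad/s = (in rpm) 24.01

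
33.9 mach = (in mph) 2.582e+04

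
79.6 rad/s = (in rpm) 760.1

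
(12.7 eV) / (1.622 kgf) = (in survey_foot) 4.197e-19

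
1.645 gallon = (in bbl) 0.03917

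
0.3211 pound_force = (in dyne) 1.428e+05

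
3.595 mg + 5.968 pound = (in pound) 5.968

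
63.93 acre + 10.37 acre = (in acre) 74.3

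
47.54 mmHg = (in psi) 0.9193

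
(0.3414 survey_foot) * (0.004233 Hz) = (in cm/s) 0.04405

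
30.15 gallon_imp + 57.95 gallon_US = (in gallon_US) 94.16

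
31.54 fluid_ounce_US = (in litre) 0.9327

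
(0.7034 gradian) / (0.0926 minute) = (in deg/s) 0.1139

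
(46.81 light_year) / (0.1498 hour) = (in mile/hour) 1.837e+15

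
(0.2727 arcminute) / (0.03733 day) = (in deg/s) 1.409e-06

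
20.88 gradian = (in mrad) 328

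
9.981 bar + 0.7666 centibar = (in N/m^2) 9.989e+05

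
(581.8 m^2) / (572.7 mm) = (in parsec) 3.292e-14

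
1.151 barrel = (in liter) 183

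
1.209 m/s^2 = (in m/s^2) 1.209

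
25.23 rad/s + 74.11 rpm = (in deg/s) 1890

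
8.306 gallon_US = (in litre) 31.44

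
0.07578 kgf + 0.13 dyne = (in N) 0.7431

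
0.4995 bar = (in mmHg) 374.7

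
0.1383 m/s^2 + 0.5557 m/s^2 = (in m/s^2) 0.694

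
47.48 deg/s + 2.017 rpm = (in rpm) 9.93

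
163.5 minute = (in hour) 2.725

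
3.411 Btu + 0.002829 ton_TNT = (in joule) 1.184e+07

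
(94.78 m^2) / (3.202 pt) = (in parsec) 2.719e-12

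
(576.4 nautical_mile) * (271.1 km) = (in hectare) 2.894e+07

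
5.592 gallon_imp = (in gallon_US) 6.716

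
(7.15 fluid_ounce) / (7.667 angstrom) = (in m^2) 2.758e+05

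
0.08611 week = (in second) 5.208e+04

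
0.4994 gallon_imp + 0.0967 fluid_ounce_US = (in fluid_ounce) 76.87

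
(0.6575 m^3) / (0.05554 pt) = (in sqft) 3.612e+05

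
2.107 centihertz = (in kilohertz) 2.107e-05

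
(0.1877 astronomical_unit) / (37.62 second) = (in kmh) 2.687e+09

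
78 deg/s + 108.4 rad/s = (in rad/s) 109.8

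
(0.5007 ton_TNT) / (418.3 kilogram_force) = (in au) 3.414e-06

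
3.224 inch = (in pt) 232.1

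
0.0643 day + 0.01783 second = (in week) 0.009186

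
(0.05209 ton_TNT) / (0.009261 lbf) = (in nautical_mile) 2.857e+06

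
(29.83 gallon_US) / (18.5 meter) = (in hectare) 6.104e-07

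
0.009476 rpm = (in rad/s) 0.0009923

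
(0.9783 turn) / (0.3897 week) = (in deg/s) 0.001494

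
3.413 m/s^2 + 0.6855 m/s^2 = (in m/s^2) 4.098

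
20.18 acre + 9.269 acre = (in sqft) 1.283e+06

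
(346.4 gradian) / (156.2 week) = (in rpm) 5.5e-07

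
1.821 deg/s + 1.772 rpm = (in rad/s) 0.2173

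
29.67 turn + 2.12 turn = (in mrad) 1.997e+05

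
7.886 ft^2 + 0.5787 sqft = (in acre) 0.0001943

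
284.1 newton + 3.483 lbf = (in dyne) 2.996e+07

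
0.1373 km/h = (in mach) 0.000112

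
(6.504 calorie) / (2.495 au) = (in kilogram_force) 7.435e-12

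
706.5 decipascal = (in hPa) 0.7065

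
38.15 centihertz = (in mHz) 381.5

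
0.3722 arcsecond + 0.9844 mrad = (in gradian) 0.06278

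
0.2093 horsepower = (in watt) 156.1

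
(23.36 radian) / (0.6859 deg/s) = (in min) 32.52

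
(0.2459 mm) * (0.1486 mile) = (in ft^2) 0.633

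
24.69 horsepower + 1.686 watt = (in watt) 1.841e+04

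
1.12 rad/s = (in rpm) 10.7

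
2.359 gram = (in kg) 0.002359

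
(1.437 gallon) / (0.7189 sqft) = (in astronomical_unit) 5.444e-13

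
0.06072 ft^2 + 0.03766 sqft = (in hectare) 9.14e-07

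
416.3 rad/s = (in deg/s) 2.385e+04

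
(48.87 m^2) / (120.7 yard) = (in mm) 442.8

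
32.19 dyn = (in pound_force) 7.237e-05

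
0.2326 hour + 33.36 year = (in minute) 1.753e+07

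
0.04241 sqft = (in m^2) 0.00394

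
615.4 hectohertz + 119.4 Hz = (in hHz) 616.6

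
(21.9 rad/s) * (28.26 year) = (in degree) 1.118e+12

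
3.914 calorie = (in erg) 1.638e+08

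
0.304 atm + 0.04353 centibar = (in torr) 231.4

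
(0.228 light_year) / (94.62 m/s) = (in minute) 3.799e+11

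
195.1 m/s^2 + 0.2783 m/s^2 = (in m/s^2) 195.4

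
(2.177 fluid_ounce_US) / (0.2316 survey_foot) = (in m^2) 0.000912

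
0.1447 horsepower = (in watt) 107.9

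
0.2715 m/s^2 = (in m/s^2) 0.2715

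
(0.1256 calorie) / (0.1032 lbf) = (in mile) 0.0007113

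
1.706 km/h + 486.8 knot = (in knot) 487.7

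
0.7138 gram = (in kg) 0.0007138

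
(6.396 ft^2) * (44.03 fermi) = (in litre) 2.616e-11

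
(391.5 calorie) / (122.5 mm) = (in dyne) 1.337e+09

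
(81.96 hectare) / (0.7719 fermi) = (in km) 1.062e+18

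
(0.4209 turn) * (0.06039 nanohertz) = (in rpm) 1.525e-09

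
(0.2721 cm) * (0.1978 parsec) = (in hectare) 1.661e+09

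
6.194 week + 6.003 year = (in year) 6.122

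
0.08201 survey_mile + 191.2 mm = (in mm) 1.322e+05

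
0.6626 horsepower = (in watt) 494.1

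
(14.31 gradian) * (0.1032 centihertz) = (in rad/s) 0.000232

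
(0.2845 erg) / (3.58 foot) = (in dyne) 0.002607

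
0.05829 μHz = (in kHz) 5.829e-11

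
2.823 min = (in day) 0.00196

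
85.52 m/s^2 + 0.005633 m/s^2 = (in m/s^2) 85.53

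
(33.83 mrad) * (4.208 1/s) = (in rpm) 1.359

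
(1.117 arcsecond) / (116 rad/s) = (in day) 5.403e-13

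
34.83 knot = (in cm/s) 1792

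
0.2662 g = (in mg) 266.2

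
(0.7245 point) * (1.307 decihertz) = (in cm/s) 0.003341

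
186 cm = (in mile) 0.001156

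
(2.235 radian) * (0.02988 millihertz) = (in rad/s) 6.678e-05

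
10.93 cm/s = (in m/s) 0.1093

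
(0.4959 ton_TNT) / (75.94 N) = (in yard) 2.988e+07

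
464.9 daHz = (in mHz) 4.649e+06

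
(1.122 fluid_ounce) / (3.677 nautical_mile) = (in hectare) 4.873e-13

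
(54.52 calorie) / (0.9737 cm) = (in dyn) 2.343e+09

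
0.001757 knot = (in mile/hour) 0.002022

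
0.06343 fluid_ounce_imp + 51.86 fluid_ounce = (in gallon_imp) 0.3378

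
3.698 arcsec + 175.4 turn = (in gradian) 7.016e+04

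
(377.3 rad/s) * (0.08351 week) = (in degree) 1.092e+09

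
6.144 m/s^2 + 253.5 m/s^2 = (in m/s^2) 259.6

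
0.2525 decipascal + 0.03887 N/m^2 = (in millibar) 0.0006412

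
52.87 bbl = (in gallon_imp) 1849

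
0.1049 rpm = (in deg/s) 0.6294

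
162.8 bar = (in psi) 2361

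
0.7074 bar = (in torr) 530.6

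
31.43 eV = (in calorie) 1.204e-18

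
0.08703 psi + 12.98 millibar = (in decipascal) 1.898e+04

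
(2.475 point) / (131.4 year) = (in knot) 4.096e-13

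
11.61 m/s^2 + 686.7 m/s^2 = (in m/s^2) 698.3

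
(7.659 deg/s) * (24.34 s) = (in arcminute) 1.119e+04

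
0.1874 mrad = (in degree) 0.01074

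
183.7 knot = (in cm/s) 9450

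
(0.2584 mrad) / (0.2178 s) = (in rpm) 0.01133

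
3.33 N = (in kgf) 0.3396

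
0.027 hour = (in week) 0.0001607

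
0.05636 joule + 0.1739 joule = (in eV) 1.437e+18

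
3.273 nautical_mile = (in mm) 6.062e+06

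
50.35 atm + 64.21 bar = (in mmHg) 8.643e+04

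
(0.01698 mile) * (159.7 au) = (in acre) 1.613e+11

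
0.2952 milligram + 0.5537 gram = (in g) 0.554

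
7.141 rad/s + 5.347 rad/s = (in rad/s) 12.49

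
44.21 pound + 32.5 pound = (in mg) 3.48e+07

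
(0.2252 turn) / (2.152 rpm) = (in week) 1.038e-05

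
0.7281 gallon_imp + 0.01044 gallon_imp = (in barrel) 0.02112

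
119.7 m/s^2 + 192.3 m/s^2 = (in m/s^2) 312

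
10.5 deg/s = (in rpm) 1.75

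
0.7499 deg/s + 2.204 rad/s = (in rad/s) 2.217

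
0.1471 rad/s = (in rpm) 1.405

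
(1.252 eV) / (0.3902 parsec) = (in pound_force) 3.745e-36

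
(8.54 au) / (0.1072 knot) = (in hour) 6.435e+09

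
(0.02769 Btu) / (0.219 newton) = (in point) 3.781e+05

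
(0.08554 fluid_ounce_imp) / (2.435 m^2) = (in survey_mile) 6.202e-10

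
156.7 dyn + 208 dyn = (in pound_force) 0.0008199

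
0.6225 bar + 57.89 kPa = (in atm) 1.186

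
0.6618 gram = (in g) 0.6618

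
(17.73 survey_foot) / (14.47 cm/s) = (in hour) 0.01037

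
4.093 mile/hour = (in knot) 3.557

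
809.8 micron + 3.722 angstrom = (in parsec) 2.624e-20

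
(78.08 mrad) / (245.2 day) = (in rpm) 3.519e-08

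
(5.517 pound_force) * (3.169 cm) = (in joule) 0.7777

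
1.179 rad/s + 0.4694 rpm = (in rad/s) 1.228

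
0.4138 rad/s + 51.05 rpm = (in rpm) 55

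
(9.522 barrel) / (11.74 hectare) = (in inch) 0.0005077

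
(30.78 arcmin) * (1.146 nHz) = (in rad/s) 1.026e-11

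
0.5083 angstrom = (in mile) 3.158e-14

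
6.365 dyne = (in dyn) 6.365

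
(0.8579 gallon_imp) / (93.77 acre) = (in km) 1.028e-11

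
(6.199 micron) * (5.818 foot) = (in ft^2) 0.0001183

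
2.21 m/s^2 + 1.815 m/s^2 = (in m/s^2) 4.025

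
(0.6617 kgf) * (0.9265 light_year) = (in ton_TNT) 1.359e+07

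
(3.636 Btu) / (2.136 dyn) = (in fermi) 1.796e+23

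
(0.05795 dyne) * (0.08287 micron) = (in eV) 2.997e+05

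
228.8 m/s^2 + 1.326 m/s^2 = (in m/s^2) 230.1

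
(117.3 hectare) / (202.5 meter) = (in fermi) 5.793e+18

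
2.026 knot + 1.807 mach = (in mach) 1.81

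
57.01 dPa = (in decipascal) 57.01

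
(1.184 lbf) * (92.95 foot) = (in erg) 1.492e+09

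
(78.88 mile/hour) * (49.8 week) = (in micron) 1.062e+15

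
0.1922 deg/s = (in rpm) 0.03203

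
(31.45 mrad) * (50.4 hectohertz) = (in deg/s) 9082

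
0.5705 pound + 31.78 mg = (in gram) 258.8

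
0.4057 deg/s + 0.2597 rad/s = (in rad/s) 0.2668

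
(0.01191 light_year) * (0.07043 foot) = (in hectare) 2.419e+08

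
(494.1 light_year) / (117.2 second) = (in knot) 7.753e+16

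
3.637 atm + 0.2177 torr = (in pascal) 3.685e+05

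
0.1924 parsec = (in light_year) 0.6275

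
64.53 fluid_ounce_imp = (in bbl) 0.01153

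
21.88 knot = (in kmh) 40.52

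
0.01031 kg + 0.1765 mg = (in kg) 0.01031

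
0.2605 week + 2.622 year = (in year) 2.627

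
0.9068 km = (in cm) 9.068e+04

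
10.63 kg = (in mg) 1.063e+07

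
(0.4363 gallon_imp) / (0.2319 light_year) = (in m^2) 9.041e-19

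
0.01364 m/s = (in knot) 0.02651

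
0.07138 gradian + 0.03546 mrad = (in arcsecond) 238.6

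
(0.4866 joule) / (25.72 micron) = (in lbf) 4253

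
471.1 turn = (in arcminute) 1.018e+07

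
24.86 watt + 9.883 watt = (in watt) 34.74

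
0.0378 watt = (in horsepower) 5.069e-05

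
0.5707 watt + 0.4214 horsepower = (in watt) 314.8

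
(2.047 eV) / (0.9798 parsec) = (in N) 1.085e-35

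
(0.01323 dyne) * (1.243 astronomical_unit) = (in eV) 1.535e+23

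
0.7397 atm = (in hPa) 749.5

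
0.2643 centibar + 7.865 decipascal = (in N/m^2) 265.1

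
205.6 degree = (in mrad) 3588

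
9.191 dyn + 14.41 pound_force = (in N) 64.1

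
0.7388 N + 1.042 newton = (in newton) 1.781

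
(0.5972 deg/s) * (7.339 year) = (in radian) 2.412e+06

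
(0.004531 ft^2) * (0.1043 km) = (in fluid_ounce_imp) 1545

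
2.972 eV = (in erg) 4.762e-12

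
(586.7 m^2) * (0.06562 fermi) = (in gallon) 1.017e-11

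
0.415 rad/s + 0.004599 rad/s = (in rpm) 4.007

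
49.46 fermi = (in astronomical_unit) 3.306e-25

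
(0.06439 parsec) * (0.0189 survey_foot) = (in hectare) 1.145e+09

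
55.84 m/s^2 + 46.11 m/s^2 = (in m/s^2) 102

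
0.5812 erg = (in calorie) 1.389e-08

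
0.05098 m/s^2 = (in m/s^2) 0.05098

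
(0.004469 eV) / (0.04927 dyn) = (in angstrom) 1.453e-05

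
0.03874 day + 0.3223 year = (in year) 0.3224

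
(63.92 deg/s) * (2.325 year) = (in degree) 4.687e+09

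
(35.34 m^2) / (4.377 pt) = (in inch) 9.011e+05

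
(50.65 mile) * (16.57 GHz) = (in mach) 3.967e+12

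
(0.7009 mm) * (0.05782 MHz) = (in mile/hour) 90.65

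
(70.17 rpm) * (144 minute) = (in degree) 3.638e+06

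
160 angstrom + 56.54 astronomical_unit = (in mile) 5.256e+09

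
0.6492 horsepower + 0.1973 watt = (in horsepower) 0.6495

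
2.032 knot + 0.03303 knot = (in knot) 2.065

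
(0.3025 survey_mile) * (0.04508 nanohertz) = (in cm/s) 2.195e-06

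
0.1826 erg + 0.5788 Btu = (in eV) 3.811e+21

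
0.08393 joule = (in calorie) 0.02006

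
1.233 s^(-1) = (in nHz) 1.233e+09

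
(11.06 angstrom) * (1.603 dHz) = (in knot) 3.446e-10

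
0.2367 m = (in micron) 2.367e+05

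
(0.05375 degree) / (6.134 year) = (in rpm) 4.631e-11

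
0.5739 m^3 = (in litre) 573.9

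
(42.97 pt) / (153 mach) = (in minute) 4.85e-09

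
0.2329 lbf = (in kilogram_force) 0.1056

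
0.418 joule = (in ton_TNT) 9.99e-11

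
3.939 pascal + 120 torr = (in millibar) 160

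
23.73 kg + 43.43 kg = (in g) 6.716e+04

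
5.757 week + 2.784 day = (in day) 43.08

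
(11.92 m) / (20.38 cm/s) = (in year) 1.855e-06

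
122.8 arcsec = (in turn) 9.475e-05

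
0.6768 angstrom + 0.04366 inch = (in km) 1.109e-06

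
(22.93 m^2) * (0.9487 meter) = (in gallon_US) 5747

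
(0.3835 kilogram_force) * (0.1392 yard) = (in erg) 4.787e+06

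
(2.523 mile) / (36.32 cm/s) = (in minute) 186.3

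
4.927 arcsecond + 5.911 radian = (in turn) 0.9408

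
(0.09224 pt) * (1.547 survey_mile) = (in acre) 2.002e-05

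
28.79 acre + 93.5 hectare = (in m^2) 1.052e+06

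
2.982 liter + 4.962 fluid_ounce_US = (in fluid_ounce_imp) 110.1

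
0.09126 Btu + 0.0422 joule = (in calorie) 23.02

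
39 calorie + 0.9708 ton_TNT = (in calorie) 9.708e+08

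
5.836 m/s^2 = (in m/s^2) 5.836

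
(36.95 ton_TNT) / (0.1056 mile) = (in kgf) 9.276e+07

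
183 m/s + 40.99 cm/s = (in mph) 410.3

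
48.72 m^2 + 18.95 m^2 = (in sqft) 728.4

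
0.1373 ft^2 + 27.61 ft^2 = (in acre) 0.000637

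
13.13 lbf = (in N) 58.41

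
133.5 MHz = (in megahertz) 133.5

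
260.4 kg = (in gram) 2.604e+05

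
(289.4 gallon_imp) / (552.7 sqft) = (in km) 2.562e-05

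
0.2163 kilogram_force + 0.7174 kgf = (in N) 9.156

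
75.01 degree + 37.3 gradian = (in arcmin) 6515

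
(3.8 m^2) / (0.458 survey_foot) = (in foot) 89.31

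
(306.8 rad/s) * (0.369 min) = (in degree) 3.892e+05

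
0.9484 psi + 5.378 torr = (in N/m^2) 7256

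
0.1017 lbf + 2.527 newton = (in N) 2.979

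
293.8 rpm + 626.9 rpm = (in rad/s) 96.42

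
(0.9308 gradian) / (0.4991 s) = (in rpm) 0.2797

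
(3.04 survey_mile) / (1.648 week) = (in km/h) 0.01767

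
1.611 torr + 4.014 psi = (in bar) 0.2789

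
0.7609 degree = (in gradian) 0.8454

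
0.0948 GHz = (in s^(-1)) 9.48e+07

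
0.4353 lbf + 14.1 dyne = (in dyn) 1.936e+05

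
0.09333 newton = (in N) 0.09333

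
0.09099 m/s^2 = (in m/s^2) 0.09099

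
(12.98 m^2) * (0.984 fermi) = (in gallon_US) 3.374e-12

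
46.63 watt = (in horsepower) 0.06253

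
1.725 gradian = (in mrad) 27.1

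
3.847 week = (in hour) 646.3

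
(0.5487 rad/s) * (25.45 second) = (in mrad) 1.396e+04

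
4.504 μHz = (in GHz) 4.504e-15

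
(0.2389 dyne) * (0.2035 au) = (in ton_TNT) 1.738e-05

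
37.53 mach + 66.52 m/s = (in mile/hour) 2.873e+04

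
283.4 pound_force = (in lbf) 283.4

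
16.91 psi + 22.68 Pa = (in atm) 1.151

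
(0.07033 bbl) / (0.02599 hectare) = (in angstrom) 4.302e+05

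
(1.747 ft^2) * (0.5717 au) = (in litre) 1.388e+13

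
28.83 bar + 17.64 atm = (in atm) 46.09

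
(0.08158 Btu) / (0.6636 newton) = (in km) 0.1297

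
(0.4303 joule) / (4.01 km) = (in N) 0.0001073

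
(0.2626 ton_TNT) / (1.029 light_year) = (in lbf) 2.537e-08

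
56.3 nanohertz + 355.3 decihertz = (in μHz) 3.553e+07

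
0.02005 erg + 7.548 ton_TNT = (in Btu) 2.993e+07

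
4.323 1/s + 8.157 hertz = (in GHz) 1.248e-08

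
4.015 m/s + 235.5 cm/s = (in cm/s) 637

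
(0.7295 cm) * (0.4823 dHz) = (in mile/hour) 0.000787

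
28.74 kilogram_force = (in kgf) 28.74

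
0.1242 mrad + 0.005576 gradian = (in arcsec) 43.68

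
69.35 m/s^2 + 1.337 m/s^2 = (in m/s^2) 70.69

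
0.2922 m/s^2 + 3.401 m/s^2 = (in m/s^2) 3.693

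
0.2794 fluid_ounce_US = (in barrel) 5.197e-05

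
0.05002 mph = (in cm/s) 2.236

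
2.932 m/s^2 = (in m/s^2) 2.932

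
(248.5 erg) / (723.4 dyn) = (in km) 3.435e-06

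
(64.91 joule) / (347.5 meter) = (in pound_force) 0.04199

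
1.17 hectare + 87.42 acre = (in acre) 90.31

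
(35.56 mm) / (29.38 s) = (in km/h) 0.004357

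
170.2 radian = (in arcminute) 5.851e+05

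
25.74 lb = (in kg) 11.68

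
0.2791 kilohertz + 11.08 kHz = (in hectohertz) 113.6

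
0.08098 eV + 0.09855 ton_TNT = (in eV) 2.574e+27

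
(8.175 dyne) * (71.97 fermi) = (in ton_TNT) 1.406e-27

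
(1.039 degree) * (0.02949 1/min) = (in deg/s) 0.0005107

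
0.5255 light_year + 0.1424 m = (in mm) 4.972e+18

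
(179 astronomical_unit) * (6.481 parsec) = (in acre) 1.323e+27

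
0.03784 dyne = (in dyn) 0.03784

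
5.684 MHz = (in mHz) 5.684e+09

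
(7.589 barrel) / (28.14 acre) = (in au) 7.082e-17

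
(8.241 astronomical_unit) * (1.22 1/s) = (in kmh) 5.415e+12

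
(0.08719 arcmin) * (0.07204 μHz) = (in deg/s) 1.047e-10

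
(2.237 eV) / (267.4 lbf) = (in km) 3.013e-25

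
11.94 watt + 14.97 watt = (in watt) 26.91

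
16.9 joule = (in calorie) 4.039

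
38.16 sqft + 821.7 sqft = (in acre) 0.01974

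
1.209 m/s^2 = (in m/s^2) 1.209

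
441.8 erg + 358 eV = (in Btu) 4.187e-08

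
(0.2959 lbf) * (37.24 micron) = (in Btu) 4.646e-08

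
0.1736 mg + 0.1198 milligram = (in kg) 2.934e-07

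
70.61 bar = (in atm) 69.69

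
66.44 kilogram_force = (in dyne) 6.516e+07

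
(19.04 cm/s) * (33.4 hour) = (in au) 1.53e-07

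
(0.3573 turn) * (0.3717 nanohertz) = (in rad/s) 8.345e-10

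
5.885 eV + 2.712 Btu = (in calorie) 683.9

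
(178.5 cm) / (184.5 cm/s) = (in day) 1.12e-05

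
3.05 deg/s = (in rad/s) 0.05323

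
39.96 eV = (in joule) 6.402e-18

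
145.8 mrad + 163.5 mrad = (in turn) 0.04923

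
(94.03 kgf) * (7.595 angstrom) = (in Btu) 6.638e-10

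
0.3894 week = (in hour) 65.42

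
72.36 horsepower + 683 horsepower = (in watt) 5.633e+05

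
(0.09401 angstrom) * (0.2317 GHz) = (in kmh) 0.007842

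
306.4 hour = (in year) 0.03498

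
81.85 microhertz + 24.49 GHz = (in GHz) 24.49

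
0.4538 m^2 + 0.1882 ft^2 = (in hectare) 4.713e-05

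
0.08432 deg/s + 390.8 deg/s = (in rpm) 65.15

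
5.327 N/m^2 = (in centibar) 0.005327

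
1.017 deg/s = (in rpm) 0.1695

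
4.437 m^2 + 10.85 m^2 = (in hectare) 0.001529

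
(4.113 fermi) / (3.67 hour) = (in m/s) 3.113e-19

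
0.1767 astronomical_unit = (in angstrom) 2.643e+20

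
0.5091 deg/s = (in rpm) 0.08485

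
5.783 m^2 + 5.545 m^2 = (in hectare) 0.001133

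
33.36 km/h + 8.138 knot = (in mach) 0.03951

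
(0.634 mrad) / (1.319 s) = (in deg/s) 0.02754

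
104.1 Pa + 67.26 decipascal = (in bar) 0.001108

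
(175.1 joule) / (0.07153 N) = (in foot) 8031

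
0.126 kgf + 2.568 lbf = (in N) 12.66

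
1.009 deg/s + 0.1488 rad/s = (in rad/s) 0.1664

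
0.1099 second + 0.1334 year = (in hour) 1169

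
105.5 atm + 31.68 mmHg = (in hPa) 1.069e+05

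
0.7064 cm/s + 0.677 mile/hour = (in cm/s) 30.97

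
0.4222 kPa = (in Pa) 422.2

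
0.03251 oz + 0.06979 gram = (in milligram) 991.4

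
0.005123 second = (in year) 1.624e-10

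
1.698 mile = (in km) 2.733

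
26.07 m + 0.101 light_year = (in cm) 9.555e+16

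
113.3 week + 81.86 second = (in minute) 1.142e+06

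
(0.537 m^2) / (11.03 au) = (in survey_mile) 2.022e-16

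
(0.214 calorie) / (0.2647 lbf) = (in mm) 760.4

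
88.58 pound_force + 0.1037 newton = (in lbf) 88.6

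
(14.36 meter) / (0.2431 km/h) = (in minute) 3.544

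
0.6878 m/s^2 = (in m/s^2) 0.6878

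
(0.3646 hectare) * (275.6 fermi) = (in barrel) 6.32e-09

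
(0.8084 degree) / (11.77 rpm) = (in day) 1.325e-07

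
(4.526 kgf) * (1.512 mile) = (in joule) 1.08e+05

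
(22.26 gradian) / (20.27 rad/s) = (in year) 5.47e-10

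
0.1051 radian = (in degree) 6.022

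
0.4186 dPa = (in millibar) 0.0004186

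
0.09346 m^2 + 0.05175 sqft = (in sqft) 1.058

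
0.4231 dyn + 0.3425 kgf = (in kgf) 0.3425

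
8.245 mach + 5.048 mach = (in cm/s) 4.526e+05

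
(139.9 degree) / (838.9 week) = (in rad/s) 4.813e-09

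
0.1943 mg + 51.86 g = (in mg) 5.186e+04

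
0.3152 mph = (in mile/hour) 0.3152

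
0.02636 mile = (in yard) 46.39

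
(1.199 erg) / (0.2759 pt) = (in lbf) 0.0002769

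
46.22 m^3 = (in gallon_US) 1.221e+04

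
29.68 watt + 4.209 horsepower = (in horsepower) 4.249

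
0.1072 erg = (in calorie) 2.562e-09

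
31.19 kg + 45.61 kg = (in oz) 2709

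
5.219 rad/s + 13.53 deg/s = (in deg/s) 312.6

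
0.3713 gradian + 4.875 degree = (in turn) 0.01447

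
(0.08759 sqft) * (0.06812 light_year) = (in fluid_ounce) 1.773e+17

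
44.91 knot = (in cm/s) 2310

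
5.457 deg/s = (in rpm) 0.9095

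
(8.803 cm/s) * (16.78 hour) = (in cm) 5.318e+05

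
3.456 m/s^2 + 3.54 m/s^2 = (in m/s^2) 6.996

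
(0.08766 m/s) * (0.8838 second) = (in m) 0.07747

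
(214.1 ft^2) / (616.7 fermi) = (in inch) 1.27e+15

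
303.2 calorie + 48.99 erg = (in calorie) 303.2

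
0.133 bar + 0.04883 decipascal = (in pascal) 1.33e+04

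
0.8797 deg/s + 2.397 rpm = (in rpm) 2.544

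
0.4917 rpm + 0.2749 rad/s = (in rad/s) 0.3264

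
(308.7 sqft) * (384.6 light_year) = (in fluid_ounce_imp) 3.673e+24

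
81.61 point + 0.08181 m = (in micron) 1.106e+05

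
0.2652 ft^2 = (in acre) 6.088e-06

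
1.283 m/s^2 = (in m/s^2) 1.283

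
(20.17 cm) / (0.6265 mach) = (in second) 0.0009455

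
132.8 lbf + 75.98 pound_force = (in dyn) 9.287e+07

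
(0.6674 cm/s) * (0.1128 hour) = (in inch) 106.7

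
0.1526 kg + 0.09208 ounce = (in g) 155.2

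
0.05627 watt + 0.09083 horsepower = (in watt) 67.79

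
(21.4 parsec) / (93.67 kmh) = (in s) 2.538e+16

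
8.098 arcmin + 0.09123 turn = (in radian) 0.5756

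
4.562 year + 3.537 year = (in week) 422.3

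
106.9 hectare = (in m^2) 1.069e+06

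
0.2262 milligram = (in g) 0.0002262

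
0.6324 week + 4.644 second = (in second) 3.825e+05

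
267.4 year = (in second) 8.433e+09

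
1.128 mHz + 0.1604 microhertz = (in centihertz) 0.1128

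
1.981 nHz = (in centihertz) 1.981e-07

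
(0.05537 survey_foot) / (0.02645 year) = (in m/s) 2.023e-08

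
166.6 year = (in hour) 1.459e+06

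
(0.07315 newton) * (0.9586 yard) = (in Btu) 6.077e-05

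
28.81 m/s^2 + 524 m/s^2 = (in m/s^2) 552.8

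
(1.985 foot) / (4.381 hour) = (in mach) 1.127e-07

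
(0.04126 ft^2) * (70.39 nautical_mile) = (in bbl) 3143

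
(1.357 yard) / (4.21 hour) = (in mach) 2.404e-07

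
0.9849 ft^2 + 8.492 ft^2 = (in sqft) 9.477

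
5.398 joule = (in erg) 5.398e+07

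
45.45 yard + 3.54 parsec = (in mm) 1.092e+20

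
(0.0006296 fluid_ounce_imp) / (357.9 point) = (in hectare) 1.417e-11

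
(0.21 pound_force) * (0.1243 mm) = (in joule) 0.0001161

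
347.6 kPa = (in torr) 2607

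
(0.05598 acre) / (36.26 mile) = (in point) 11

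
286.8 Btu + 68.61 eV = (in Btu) 286.8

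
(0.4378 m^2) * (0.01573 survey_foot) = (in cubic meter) 0.002099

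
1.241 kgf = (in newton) 12.17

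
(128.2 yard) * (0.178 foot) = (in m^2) 6.36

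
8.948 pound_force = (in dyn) 3.98e+06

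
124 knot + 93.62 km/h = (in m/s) 89.8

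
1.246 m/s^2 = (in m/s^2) 1.246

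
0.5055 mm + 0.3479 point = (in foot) 0.002061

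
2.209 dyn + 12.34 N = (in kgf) 1.258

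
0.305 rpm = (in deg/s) 1.83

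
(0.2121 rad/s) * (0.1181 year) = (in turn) 1.257e+05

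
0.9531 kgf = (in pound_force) 2.101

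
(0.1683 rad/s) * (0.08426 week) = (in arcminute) 2.948e+07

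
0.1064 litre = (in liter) 0.1064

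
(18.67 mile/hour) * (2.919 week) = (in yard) 1.611e+07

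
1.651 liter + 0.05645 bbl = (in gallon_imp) 2.337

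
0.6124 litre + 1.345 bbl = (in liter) 214.5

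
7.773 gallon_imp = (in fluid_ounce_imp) 1244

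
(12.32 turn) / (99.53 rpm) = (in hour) 0.002063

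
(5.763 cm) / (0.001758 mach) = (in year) 3.053e-09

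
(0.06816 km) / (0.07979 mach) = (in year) 7.955e-08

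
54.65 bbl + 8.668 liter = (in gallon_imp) 1913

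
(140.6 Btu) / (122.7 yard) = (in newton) 1322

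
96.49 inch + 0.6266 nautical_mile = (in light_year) 1.229e-13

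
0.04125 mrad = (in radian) 4.125e-05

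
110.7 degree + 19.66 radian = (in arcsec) 4.454e+06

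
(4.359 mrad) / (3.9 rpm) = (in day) 1.235e-07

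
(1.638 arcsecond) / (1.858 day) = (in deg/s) 2.834e-09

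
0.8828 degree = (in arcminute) 52.97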